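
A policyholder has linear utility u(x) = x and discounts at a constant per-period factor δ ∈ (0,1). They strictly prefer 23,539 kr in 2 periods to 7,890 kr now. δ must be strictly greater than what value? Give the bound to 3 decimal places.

The preference means 7890 < δ^2·23539.
So δ^2 > 7890/23539 = 0.33519; taking the square root of both positive sides preserves the inequality.
δ > 0.33519^(1/2) = 0.579.

δ > 0.579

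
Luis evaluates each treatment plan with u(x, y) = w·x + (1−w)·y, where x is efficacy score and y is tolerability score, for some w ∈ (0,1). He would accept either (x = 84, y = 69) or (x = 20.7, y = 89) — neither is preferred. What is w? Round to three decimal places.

w = 0.240

Indifference: w·84 + (1−w)·69 = w·20.7 + (1−w)·89.
Collecting terms: w·63.3 = (1−w)·20.
Hence w = 20/(63.3+20) = 20/83.3 = 0.240.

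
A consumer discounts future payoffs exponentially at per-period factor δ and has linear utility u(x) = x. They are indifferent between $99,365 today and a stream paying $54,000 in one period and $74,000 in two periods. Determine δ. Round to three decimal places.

δ ≈ 0.850

Present value of the stream is 54000·δ + 74000·δ². Indifference gives 54000δ + 74000δ² = 99365.
Rearranged: 74000δ² + 54000δ − 99365 = 0.
By the quadratic formula (taking the positive root), δ = (−54000 + √32328040000.00) / 148000 ≈ 0.850.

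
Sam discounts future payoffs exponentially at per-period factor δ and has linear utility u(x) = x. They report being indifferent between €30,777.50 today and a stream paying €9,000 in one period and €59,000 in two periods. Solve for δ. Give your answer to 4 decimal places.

δ ≈ 0.6500

Equating present values: 30777.50 = 9000δ + 59000δ².
So 59000δ² + 9000δ − 30777.50 = 0.
By the quadratic formula (taking the positive root), δ = (−9000 + √7344490000.00) / 118000 ≈ 0.6500.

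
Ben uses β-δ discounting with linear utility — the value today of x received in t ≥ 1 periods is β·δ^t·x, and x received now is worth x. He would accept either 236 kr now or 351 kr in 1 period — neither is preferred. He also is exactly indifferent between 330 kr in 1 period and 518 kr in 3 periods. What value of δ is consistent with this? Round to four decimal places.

Both payoffs in the second observation are in the future, so β drops out: δ^1·330 = δ^3·518 ⇒ δ^2 = 330/518 = 0.63707, so δ = 0.79816.

δ ≈ 0.7982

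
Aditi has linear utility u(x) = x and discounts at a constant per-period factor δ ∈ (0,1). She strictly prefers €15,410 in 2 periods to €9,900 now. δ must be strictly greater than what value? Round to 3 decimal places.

Under u(x) = x this choice says 9900 < δ^2·15410.
Dividing by 15410: δ^2 > 0.64244. Both sides are positive, so the square root keeps the direction.
δ > (9900/15410)^(1/2) ≈ 0.802.

δ > 0.802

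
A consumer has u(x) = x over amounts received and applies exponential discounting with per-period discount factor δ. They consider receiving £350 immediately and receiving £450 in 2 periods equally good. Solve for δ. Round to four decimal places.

The payoff in 2 periods is discounted by δ^2, so u(350) = δ^2·u(450) and δ^2 = u(350)/u(450).
With u(x) = x: δ^2 = 350/450 = 0.77778.
So δ = 0.77778^(1/2) ≈ 0.8819.

δ ≈ 0.8819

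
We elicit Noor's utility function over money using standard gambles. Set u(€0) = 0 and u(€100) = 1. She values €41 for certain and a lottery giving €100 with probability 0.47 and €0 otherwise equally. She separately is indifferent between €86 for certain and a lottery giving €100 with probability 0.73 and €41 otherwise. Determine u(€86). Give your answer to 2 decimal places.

0.86

First, u(€41) = 0.47·u(€100) + 0.53·u(€0) = 0.47.
Chaining: u(€86) = 0.73·1.00 + 0.27·0.47 = 0.8569.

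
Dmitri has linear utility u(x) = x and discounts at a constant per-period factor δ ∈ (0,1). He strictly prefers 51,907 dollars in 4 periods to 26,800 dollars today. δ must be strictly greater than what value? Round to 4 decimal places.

Under u(x) = x this choice says 26800 < δ^4·51907.
So δ^4 > 26800/51907 = 0.51631; taking the 4th root of both positive sides preserves the inequality.
δ > 0.51631^(1/4) = 0.8477.

δ > 0.8477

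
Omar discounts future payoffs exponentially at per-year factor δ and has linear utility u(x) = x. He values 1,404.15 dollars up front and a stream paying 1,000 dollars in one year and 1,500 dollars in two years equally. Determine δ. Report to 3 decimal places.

δ ≈ 0.690

The stream is worth 1000δ + 1500δ² today, so 1000δ + 1500δ² = 1404.15.
That is, 1500δ² + 1000δ − 1404.15 = 0, a quadratic in δ.
By the quadratic formula (taking the positive root), δ = (−1000 + √9424900.00) / 3000 ≈ 0.690.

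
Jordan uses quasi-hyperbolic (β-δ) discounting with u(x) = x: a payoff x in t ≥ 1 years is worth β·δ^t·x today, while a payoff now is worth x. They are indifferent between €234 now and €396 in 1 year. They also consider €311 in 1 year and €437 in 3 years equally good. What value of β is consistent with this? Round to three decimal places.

β ≈ 0.700

The second indifference involves only future payoffs, so β cancels: β·δ^1·311 = β·δ^3·437, giving δ^2 = 311/437 = 0.71167, so δ = 0.84361.
The first indifference: 234 = β·δ·396, so β = 234/(δ·396) = 234/(0.84361·396) ≈ 0.700.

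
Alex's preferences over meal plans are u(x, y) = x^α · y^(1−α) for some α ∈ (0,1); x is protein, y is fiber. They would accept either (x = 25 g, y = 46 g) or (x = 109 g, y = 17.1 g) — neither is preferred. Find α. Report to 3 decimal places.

The Cobb–Douglas utilities coincide, so 25^α·46^(1−α) = 109^α·17.1^(1−α).
Taking logs: α·ln 25 + (1−α)·ln 46 = α·ln 109 + (1−α)·ln 17.1, i.e. α·-1.472472 = (1−α)·-0.989563.
So α/(1−α) = (-0.989563)/(-1.472472) = 0.672042, and α = 0.672042/1.672042 ≈ 0.402.

α ≈ 0.402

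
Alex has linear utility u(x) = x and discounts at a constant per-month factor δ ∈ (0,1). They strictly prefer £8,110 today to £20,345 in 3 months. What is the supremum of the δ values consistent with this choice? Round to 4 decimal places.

δ < 0.7360

The preference means 8110 > δ^3·20345.
Dividing by 20345: δ^3 < 0.39862. Both sides are positive, so the cube root keeps the direction.
δ < (8110/20345)^(1/3) ≈ 0.7360.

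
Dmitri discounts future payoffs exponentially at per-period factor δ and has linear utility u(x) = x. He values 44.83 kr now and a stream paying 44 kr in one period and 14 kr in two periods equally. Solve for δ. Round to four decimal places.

δ ≈ 0.8101

The stream is worth 44δ + 14δ² today, so 44δ + 14δ² = 44.83.
So 14δ² + 44δ − 44.83 = 0.
δ = (−44 + √(44² + 4·14·44.83)) / (2·14) = (−44 + √4446.48) / 28 ≈ 0.8101.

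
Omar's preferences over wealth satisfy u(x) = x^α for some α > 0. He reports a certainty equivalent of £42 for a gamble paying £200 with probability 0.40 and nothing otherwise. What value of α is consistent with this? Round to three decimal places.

α ≈ 0.587

Since u(0) = 0, the lottery's EU is 0.40·200^α.
Setting u(42) equal to that: 42^α = 0.40·200^α ⇒ (42/200)^α = 0.40.
Take logs: α = ln 0.40 / ln(42/200) ≈ 0.58712.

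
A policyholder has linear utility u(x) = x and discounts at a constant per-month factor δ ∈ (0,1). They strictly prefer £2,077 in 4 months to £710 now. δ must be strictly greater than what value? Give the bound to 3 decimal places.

δ > 0.765

The preference means 710 < δ^4·2077.
Hence δ^4 > 710/2077 = 0.34184, and x ↦ x^(1/4) is increasing on (0,∞).
δ > 0.34184^(1/4) = 0.765.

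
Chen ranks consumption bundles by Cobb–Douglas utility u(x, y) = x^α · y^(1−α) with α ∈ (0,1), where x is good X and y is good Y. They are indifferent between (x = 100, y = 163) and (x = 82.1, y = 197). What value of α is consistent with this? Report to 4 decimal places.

α ≈ 0.4899

Set the two utilities equal: 100^α·163^(1−α) = 82.1^α·197^(1−α).
Rearrange to (100/82.1)^α = (197/163)^(1−α) and take logs: α·0.1972322 = (1−α)·0.1894535.
With A = 0.1972322 and B = 0.1894535: α·A = (1−α)·B, so α = B/(A+B) = 0.1894535/0.3866857 ≈ 0.4899.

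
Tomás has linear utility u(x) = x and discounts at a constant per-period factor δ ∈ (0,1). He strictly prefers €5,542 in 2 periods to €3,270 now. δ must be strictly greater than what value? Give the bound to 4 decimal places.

δ > 0.7681

Under u(x) = x this choice says 3270 < δ^2·5542.
So δ^2 > 3270/5542 = 0.59004; taking the square root of both positive sides preserves the inequality.
δ > (3270/5542)^(1/2) ≈ 0.7681.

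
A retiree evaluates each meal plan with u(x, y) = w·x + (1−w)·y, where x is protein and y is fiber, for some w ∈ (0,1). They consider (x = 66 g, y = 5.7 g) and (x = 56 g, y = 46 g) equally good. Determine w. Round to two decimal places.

w = 0.80

u(66,5.7) = u(56,46) means w·66 + (1−w)·5.7 = w·56 + (1−w)·46.
Rearranging, 10·w − 40.3·(1−w) = 0.
Hence w = 40.3/(10+40.3) = 40.3/50.3 = 0.80.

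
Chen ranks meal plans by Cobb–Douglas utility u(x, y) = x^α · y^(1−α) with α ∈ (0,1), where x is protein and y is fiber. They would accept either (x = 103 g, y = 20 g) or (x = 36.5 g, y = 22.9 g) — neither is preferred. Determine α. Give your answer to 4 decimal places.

α ≈ 0.1155

The Cobb–Douglas utilities coincide, so 103^α·20^(1−α) = 36.5^α·22.9^(1−α).
Taking logs: α·ln 103 + (1−α)·ln 20 = α·ln 36.5 + (1−α)·ln 22.9, i.e. α·1.0374167 = (1−α)·0.1354046.
Thus α·(1.1728213) = 0.1354046, so α = 0.1354046/1.1728213 ≈ 0.1155.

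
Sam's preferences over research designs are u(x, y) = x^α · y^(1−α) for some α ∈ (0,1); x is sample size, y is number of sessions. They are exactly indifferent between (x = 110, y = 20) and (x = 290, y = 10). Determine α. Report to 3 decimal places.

The Cobb–Douglas utilities coincide, so 110^α·20^(1−α) = 290^α·10^(1−α).
(110/290)^α = (10/20)^(1−α); take logs: α·ln(110/290) = (1−α)·ln(10/20), i.e. α·-0.969401 = (1−α)·-0.693147.
With A = -0.969401 and B = -0.693147: α·A = (1−α)·B, so α = B/(A+B) = -0.693147/-1.662548 ≈ 0.417.

α ≈ 0.417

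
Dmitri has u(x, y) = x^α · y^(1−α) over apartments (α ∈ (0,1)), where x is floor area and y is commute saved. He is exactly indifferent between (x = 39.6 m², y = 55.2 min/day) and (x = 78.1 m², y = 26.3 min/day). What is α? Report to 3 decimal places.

The Cobb–Douglas utilities coincide, so 39.6^α·55.2^(1−α) = 78.1^α·26.3^(1−α).
Rearrange to (39.6/78.1)^α = (26.3/55.2)^(1−α) and take logs: α·-0.679161 = (1−α)·-0.741394.
So α/(1−α) = (-0.741394)/(-0.679161) = 1.091632, and α = 1.091632/2.091632 ≈ 0.522.

α ≈ 0.522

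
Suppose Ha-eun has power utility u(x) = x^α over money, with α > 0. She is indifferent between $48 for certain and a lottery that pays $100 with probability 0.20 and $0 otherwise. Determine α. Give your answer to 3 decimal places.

EU(lottery) = 0.20·100^α + 0.80·0 = 0.20·100^α.
Setting u(48) equal to that: 48^α = 0.20·100^α ⇒ (48/100)^α = 0.20.
Take logs: α = ln 0.20 / ln(48/100) ≈ 2.19279.

α ≈ 2.193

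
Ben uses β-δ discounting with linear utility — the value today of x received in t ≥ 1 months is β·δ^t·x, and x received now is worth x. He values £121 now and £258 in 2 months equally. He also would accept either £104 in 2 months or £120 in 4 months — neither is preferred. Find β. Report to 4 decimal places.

β ≈ 0.5411

The second indifference involves only future payoffs, so β cancels: β·δ^2·104 = β·δ^4·120, giving δ^2 = 104/120 = 0.86667, so δ = 0.93095.
Substituting δ into 121 = β·δ^2·258: β = 121/(223.600) ≈ 0.5411.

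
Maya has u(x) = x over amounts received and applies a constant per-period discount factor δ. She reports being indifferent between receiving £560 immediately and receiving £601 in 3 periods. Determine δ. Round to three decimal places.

The payoff in 3 periods is discounted by δ^3, so u(560) = δ^3·u(601) and δ^3 = u(560)/u(601).
With u(x) = x: δ^3 = 560/601 = 0.93178.
Hence δ = (0.93178)^(1/3) = 0.97672.

δ ≈ 0.977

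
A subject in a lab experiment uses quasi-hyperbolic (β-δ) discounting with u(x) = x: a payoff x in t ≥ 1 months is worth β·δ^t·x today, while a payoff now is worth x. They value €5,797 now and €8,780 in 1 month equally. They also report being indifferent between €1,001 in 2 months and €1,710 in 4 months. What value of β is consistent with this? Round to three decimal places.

β ≈ 0.863

Both payoffs in the second observation are in the future, so β drops out: δ^2·1001 = δ^4·1710 ⇒ δ^2 = 1001/1710 = 0.58538, so δ = 0.76510.
Substituting δ into 5797 = β·δ·8780: β = 5797/(6717.590) ≈ 0.863.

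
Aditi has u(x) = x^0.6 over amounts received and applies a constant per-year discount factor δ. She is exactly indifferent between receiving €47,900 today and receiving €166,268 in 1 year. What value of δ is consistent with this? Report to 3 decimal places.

The payoff in 1 year is discounted by δ, so u(47900) = δ·u(166268) and δ = u(47900)/u(166268).
Since u(x) = x^0.6, δ = (47900/166268)^0.6 = 0.28809^0.6 = 0.47393.

δ ≈ 0.474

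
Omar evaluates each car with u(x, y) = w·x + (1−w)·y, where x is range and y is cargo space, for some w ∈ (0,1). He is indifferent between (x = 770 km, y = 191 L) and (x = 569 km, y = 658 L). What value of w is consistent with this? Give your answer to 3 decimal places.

Indifference: w·770 + (1−w)·191 = w·569 + (1−w)·658.
w·(770−569) = (1−w)·(658−191), i.e. w·201 = (1−w)·467.
So w/(1−w) = 467/201 = 2.3234, giving w = 467/(201+467) = 0.699.

w = 0.699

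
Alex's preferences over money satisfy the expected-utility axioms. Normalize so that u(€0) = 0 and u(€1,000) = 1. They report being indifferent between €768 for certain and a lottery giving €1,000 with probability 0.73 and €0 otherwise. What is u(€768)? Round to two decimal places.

The indifference gives u(€768) = 0.73·u(€1,000) + 0.27·u(€0) = 0.73·1 + 0.27·0 = 0.73.

0.73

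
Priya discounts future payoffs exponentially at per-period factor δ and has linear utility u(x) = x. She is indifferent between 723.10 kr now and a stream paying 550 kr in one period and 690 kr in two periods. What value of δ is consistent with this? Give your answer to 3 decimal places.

Equating present values: 723.10 = 550δ + 690δ².
Rearranged: 690δ² + 550δ − 723.10 = 0.
δ = (−550 + √(550² + 4·690·723.10)) / (2·690) = (−550 + √2298256.00) / 1380 ≈ 0.700.

δ ≈ 0.700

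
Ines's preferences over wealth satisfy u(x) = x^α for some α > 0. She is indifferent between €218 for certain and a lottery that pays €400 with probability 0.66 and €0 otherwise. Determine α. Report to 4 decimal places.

EU(lottery) = 0.66·400^α + 0.34·0 = 0.66·400^α.
Indifference: 218^α = 0.66·400^α, so (218/400)^α = 0.66.
Take logs: α = ln 0.66 / ln(218/400) ≈ 0.684574.

α ≈ 0.6846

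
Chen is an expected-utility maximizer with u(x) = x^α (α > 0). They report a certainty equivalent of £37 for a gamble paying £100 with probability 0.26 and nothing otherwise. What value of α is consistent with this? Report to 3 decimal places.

Since u(0) = 0, the lottery's EU is 0.26·100^α.
Setting u(37) equal to that: 37^α = 0.26·100^α ⇒ (37/100)^α = 0.26.
Taking logs: α·ln(37/100) = ln(0.26), so α = -1.347074 / -0.994252 ≈ 1.355.

α ≈ 1.355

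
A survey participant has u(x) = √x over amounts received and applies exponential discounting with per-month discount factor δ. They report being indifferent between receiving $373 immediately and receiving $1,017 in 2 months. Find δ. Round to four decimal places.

The payoff in 2 months is discounted by δ^2, so u(373) = δ^2·u(1017) and δ^2 = u(373)/u(1017).
With u(x) = √x: δ^2 = √373/√1017 = √(373/1017) = 0.60561.
Taking the square root: δ = 0.60561^(1/2) ≈ 0.7782.

δ ≈ 0.7782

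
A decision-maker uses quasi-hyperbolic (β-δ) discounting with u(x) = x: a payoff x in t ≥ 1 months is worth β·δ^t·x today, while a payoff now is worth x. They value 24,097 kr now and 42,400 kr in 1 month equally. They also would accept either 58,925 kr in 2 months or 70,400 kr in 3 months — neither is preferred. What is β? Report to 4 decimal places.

The second indifference involves only future payoffs, so β cancels: β·δ^2·58925 = β·δ^3·70400, giving δ = 58925/70400 = 0.83700.
The first indifference: 24097 = β·δ·42400, so β = 24097/(δ·42400) = 24097/(0.83700·42400) ≈ 0.6790.

β ≈ 0.6790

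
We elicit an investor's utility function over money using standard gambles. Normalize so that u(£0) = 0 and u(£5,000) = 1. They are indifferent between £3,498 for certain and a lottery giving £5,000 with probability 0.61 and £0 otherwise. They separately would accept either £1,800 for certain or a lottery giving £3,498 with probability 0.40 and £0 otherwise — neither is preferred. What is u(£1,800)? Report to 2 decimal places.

0.24

First, u(£3,498) = 0.61·u(£5,000) + 0.39·u(£0) = 0.61.
The second indifference gives u(£1,800) = 0.40·u(£3,498) + 0.60·u(£0) = 0.40·0.61 + 0.60·0.00 = 0.2440.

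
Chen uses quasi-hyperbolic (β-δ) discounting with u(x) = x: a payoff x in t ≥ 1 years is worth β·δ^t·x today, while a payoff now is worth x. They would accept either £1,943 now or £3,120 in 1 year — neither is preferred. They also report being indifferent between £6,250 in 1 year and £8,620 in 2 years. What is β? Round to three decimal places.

β ≈ 0.859

From the later pair, β·δ^1·6250 = β·δ^2·8620; dividing through, δ = 6250/8620 = 0.72506.
Substituting δ into 1943 = β·δ·3120: β = 1943/(2262.181) ≈ 0.859.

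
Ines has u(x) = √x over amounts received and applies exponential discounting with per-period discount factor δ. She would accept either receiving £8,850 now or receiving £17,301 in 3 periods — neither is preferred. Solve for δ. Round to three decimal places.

δ ≈ 0.894

Equating discounted utilities: u(8850) = δ^3·u(17301) ⇒ δ^3 = u(8850)/u(17301).
With u(x) = √x: δ^3 = √8850/√17301 = √(8850/17301) = 0.71521.
Hence δ = (0.71521)^(1/3) = 0.89429.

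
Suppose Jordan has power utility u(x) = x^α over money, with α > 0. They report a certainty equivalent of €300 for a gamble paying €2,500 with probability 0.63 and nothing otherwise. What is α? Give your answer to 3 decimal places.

α ≈ 0.218

Since u(0) = 0, the lottery's EU is 0.63·2500^α.
Indifference: 300^α = 0.63·2500^α, so (300/2500)^α = 0.63.
Take logs: α = ln 0.63 / ln(300/2500) ≈ 0.21791.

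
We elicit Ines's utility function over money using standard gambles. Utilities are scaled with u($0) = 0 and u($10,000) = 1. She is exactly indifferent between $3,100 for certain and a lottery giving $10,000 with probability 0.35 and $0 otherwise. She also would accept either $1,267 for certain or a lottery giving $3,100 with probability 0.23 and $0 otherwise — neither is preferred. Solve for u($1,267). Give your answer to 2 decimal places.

0.08

From the first indifference, u($3,100) = 0.35·u($10,000) + 0.65·u($0) = 0.35·1 + 0.65·0 = 0.35.
The second indifference gives u($1,267) = 0.23·u($3,100) + 0.77·u($0) = 0.23·0.35 + 0.77·0.00 = 0.0805.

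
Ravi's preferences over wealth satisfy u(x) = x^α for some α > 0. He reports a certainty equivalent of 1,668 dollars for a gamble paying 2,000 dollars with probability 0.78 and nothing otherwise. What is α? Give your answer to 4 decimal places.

EU(lottery) = 0.78·2000^α + 0.22·0 = 0.78·2000^α.
Equating: 1668^α = 0.78·2000^α, i.e. 0.8340^α = 0.78.
Take logs: α = ln 0.78 / ln(1668/2000) ≈ 1.368768.

α ≈ 1.3688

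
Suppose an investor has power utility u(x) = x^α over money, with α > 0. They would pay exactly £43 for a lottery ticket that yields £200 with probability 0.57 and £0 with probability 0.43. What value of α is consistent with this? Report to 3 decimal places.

Since u(0) = 0, the lottery's EU is 0.57·200^α.
Equating: 43^α = 0.57·200^α, i.e. 0.2150^α = 0.57.
Take logs: α = ln 0.57 / ln(43/200) ≈ 0.36570.

α ≈ 0.366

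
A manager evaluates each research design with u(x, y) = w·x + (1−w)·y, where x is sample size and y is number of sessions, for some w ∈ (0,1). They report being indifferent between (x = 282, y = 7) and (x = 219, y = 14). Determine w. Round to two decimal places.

Equating utilities: w·282 + (1−w)·7 = w·219 + (1−w)·14.
Collecting terms: w·63 = (1−w)·7.
Hence w = 7/(63+7) = 7/70 = 0.10.

w = 0.10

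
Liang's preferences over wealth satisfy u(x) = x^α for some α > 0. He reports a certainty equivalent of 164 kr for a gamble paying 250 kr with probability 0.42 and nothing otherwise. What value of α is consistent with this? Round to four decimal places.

α ≈ 2.0577

The lottery's expected utility is 0.42·u(250) + 0.58·u(0) = 0.42·250^α (since u(0) = 0 for α > 0).
Setting u(164) equal to that: 164^α = 0.42·250^α ⇒ (164/250)^α = 0.42.
Taking logs: α·ln(164/250) = ln(0.42), so α = -0.8675006 / -0.4215945 ≈ 2.0577.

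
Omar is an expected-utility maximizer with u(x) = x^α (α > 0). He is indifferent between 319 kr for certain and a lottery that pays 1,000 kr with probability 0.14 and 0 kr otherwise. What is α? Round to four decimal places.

EU(lottery) = 0.14·1000^α + 0.86·0 = 0.14·1000^α.
Equating: 319^α = 0.14·1000^α, i.e. 0.3190^α = 0.14.
Take logs: α = ln 0.14 / ln(319/1000) ≈ 1.720790.

α ≈ 1.7208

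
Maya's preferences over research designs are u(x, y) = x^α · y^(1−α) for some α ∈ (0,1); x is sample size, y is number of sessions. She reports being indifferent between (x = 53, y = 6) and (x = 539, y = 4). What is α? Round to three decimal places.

α ≈ 0.149

The Cobb–Douglas utilities coincide, so 53^α·6^(1−α) = 539^α·4^(1−α).
Rearrange to (53/539)^α = (4/6)^(1−α) and take logs: α·-2.319424 = (1−α)·-0.405465.
So α/(1−α) = (-0.405465)/(-2.319424) = 0.174813, and α = 0.174813/1.174813 ≈ 0.149.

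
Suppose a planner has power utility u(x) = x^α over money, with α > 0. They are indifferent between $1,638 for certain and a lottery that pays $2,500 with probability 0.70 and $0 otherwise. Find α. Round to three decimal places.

EU(lottery) = 0.70·2500^α + 0.30·0 = 0.70·2500^α.
Setting u(1638) equal to that: 1638^α = 0.70·2500^α ⇒ (1638/2500)^α = 0.70.
Take logs: α = ln 0.70 / ln(1638/2500) ≈ 0.84357.

α ≈ 0.844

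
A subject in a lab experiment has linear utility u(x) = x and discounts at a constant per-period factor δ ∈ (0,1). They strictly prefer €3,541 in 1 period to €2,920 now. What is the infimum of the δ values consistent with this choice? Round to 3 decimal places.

Under u(x) = x this choice says 2920 < δ·3541.
Dividing through by 3541 gives δ > 0.82463.

δ > 0.825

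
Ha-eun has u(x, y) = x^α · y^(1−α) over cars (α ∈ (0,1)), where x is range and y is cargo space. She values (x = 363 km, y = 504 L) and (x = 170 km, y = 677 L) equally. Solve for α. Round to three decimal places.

α ≈ 0.280

Indifference: 363^α · 504^(1−α) = 170^α · 677^(1−α).
(363/170)^α = (677/504)^(1−α); take logs: α·ln(363/170) = (1−α)·ln(677/504), i.e. α·0.758604 = (1−α)·0.295095.
Thus α·(1.053699) = 0.295095, so α = 0.295095/1.053699 ≈ 0.280.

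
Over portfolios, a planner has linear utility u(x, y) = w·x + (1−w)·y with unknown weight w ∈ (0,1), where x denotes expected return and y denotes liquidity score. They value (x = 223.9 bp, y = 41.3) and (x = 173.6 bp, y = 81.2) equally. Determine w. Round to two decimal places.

u(223.9,41.3) = u(173.6,81.2) means w·223.9 + (1−w)·41.3 = w·173.6 + (1−w)·81.2.
w·(223.9−173.6) = (1−w)·(81.2−41.3), i.e. w·50.3 = (1−w)·39.9.
So w/(1−w) = 39.9/50.3 = 0.7932, giving w = 39.9/(50.3+39.9) = 0.44.

w = 0.44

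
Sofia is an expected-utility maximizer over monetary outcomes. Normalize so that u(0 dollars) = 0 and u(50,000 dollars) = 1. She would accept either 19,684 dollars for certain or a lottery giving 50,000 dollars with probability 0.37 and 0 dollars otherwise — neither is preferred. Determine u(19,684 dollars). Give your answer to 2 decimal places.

0.37

u(19,684 dollars) equals the lottery's expected utility: 0.37·1 + 0.63·0 = 0.37.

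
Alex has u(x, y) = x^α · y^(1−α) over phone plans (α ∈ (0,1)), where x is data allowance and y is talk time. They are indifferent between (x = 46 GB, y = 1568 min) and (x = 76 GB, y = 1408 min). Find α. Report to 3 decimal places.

Indifference: 46^α · 1568^(1−α) = 76^α · 1408^(1−α).
Rearrange to (46/76)^α = (1408/1568)^(1−α) and take logs: α·-0.502092 = (1−α)·-0.107631.
So α/(1−α) = (-0.107631)/(-0.502092) = 0.214365, and α = 0.214365/1.214365 ≈ 0.177.

α ≈ 0.177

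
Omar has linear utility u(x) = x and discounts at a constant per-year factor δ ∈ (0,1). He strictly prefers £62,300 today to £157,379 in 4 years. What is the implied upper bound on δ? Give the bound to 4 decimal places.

δ < 0.7932

Under u(x) = x this choice says 62300 > δ^4·157379.
Hence δ^4 < 62300/157379 = 0.39586, and x ↦ x^(1/4) is increasing on (0,∞).
δ < (62300/157379)^(1/4) ≈ 0.7932.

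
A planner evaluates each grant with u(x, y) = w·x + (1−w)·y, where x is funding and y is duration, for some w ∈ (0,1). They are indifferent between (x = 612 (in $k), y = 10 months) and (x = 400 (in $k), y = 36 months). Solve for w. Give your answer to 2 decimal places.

u(612,10) = u(400,36) means w·612 + (1−w)·10 = w·400 + (1−w)·36.
w·(612−400) = (1−w)·(36−10), i.e. w·212 = (1−w)·26.
The marginal rate of substitution is 26/212, so w = 26/(212+26) = 0.11.

w = 0.11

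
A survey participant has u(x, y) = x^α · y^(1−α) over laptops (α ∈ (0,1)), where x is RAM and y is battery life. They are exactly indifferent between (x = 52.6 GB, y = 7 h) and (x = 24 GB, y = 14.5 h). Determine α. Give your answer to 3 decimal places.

α ≈ 0.481

Indifference: 52.6^α · 7^(1−α) = 24^α · 14.5^(1−α).
Taking logs: α·ln 52.6 + (1−α)·ln 7 = α·ln 24 + (1−α)·ln 14.5, i.e. α·0.784662 = (1−α)·0.728239.
So α/(1−α) = (0.728239)/(0.784662) = 0.928093, and α = 0.928093/1.928093 ≈ 0.481.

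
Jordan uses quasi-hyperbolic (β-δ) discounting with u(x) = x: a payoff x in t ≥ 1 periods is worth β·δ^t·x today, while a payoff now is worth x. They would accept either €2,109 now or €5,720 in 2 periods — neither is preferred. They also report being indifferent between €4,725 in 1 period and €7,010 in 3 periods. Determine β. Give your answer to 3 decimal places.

β ≈ 0.547

From the later pair, β·δ^1·4725 = β·δ^3·7010; dividing through, δ^2 = 4725/7010 = 0.67404, so δ = 0.82100.
Now use the now-vs-future pair: 2109 = β·δ^2·5720 gives β = 2109/(0.67404·5720) ≈ 0.547.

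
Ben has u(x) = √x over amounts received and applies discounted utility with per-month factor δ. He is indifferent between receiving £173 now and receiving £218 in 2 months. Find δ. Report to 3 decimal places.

Indifference means u(173) = δ^2 · u(218), so δ^2 = u(173)/u(218).
With u(x) = √x: δ^2 = √173/√218 = √(173/218) = 0.89083.
Taking the square root: δ = 0.89083^(1/2) ≈ 0.944.

δ ≈ 0.944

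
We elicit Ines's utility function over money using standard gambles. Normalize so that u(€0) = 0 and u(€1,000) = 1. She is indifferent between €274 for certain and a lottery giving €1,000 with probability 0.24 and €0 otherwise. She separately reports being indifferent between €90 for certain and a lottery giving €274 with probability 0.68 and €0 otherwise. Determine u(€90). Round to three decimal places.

First, u(€274) = 0.24·u(€1,000) + 0.76·u(€0) = 0.24.
The second indifference gives u(€90) = 0.68·u(€274) + 0.32·u(€0) = 0.68·0.24 + 0.32·0.00 = 0.1632.

0.163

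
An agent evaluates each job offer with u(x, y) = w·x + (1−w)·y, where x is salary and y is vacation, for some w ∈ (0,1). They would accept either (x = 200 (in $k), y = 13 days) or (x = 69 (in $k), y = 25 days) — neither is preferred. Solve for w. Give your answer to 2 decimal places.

w = 0.08

Indifference: w·200 + (1−w)·13 = w·69 + (1−w)·25.
Rearranging, 131·w − 12·(1−w) = 0.
So w/(1−w) = 12/131 = 0.0916, giving w = 12/(131+12) = 0.08.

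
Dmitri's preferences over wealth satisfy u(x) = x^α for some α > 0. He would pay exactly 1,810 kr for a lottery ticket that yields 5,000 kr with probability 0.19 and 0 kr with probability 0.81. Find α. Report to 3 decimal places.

α ≈ 1.634

EU(lottery) = 0.19·5000^α + 0.81·0 = 0.19·5000^α.
Indifference: 1810^α = 0.19·5000^α, so (1810/5000)^α = 0.19.
Take logs: α = ln 0.19 / ln(1810/5000) ≈ 1.63440.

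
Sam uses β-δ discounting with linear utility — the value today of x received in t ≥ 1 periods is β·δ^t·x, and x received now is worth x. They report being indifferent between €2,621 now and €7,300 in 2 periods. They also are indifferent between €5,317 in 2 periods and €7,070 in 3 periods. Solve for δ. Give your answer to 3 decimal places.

Both payoffs in the second observation are in the future, so β drops out: δ^2·5317 = δ^3·7070 ⇒ δ = 5317/7070 = 0.75205.

δ ≈ 0.752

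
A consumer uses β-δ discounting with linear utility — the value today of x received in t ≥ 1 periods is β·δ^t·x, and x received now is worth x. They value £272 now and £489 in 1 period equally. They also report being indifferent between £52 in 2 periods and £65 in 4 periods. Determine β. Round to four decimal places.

From the later pair, β·δ^2·52 = β·δ^4·65; dividing through, δ^2 = 52/65 = 0.80000, so δ = 0.89443.
Now use the now-vs-future pair: 272 = β·δ·489 gives β = 272/(0.89443·489) ≈ 0.6219.

β ≈ 0.6219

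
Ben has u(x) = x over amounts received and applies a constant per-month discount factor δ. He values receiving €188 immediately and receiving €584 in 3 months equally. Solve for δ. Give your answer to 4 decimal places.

δ ≈ 0.6854

Indifference means u(188) = δ^3 · u(584), so δ^3 = u(188)/u(584).
With u(x) = x: δ^3 = 188/584 = 0.32192.
So δ = 0.32192^(1/3) ≈ 0.6854.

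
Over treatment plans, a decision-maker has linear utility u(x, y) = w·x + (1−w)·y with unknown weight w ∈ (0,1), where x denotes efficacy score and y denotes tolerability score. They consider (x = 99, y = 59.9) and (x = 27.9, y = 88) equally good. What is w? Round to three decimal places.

w = 0.283

Indifference: w·99 + (1−w)·59.9 = w·27.9 + (1−w)·88.
Rearranging, 71.1·w − 28.1·(1−w) = 0.
Hence w = 28.1/(71.1+28.1) = 28.1/99.2 = 0.283.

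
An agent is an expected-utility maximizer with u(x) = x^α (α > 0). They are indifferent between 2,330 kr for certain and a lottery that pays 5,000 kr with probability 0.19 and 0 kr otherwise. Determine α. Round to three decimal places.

α ≈ 2.175

Since u(0) = 0, the lottery's EU is 0.19·5000^α.
Indifference: 2330^α = 0.19·5000^α, so (2330/5000)^α = 0.19.
Take logs: α = ln 0.19 / ln(2330/5000) ≈ 2.17496.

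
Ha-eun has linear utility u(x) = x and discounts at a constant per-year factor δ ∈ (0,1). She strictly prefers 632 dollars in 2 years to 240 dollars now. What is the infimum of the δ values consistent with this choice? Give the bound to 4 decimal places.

δ > 0.6162

The preference means 240 < δ^2·632.
So δ^2 > 240/632 = 0.37975; taking the square root of both positive sides preserves the inequality.
δ > 0.37975^(1/2) = 0.6162.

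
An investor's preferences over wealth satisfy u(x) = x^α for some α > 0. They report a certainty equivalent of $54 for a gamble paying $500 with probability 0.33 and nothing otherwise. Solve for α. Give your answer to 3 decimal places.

α ≈ 0.498

The lottery's expected utility is 0.33·u(500) + 0.67·u(0) = 0.33·500^α (since u(0) = 0 for α > 0).
Equating: 54^α = 0.33·500^α, i.e. 0.1080^α = 0.33.
α = ln(0.33) / ln(54/500) = -1.108663/-2.225624 ≈ 0.498.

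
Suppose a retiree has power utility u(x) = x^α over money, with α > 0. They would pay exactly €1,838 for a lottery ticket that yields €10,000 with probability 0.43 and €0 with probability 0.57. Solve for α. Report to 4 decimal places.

EU(lottery) = 0.43·10000^α + 0.57·0 = 0.43·10000^α.
Indifference: 1838^α = 0.43·10000^α, so (1838/10000)^α = 0.43.
α = ln(0.43) / ln(1838/10000) = -0.8439701/-1.6939071 ≈ 0.4982.

α ≈ 0.4982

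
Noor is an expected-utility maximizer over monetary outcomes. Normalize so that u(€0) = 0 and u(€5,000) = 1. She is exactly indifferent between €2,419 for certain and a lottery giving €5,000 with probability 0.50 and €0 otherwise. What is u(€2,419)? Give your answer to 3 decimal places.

0.500

The indifference gives u(€2,419) = 0.50·u(€5,000) + 0.50·u(€0) = 0.50·1 + 0.50·0 = 0.50.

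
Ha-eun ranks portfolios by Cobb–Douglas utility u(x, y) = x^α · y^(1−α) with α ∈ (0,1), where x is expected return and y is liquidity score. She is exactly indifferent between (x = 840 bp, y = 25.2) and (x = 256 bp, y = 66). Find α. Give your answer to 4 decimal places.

The Cobb–Douglas utilities coincide, so 840^α·25.2^(1−α) = 256^α·66^(1−α).
Taking logs: α·ln 840 + (1−α)·ln 25.2 = α·ln 256 + (1−α)·ln 66, i.e. α·1.1882244 = (1−α)·0.9628107.
With A = 1.1882244 and B = 0.9628107: α·A = (1−α)·B, so α = B/(A+B) = 0.9628107/2.1510351 ≈ 0.4476.

α ≈ 0.4476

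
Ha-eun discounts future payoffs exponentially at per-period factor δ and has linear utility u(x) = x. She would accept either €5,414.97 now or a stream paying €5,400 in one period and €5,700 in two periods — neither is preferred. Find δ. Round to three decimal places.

δ ≈ 0.610

Equating present values: 5414.97 = 5400δ + 5700δ².
That is, 5700δ² + 5400δ − 5414.97 = 0, a quadratic in δ.
δ = (−5400 + √(5400² + 4·5700·5414.97)) / (2·5700) = (−5400 + √152621316.00) / 11400 ≈ 0.610.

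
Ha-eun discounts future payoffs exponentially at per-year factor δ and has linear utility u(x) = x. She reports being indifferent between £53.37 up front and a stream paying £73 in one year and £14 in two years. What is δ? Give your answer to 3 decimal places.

Present value of the stream is 73·δ + 14·δ². Indifference gives 73δ + 14δ² = 53.37.
Rearranged: 14δ² + 73δ − 53.37 = 0.
The positive root is δ = [−73 + √(73² + 4·14·53.37)] / (2·14) = (−73 + 91.202)/28 ≈ 0.650.

δ ≈ 0.650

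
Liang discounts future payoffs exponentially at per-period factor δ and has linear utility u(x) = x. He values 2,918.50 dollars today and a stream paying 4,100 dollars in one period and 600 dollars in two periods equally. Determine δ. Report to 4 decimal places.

δ ≈ 0.6500

Present value of the stream is 4100·δ + 600·δ². Indifference gives 4100δ + 600δ² = 2918.50.
That is, 600δ² + 4100δ − 2918.50 = 0, a quadratic in δ.
The positive root is δ = [−4100 + √(4100² + 4·600·2918.50)] / (2·600) = (−4100 + 4880.000)/1200 ≈ 0.6500.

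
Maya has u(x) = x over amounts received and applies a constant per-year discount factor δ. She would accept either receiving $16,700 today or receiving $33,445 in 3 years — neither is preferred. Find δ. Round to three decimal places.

δ ≈ 0.793

Equating discounted utilities: u(16700) = δ^3·u(33445) ⇒ δ^3 = u(16700)/u(33445).
With u(x) = x: δ^3 = 16700/33445 = 0.49933.
Taking the cube root: δ = 0.49933^(1/3) ≈ 0.793.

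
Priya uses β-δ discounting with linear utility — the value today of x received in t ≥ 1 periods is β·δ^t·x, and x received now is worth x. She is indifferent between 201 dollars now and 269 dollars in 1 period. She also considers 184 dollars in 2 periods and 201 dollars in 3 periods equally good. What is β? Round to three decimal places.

β ≈ 0.816

The second indifference involves only future payoffs, so β cancels: β·δ^2·184 = β·δ^3·201, giving δ = 184/201 = 0.91542.
Now use the now-vs-future pair: 201 = β·δ·269 gives β = 201/(0.91542·269) ≈ 0.816.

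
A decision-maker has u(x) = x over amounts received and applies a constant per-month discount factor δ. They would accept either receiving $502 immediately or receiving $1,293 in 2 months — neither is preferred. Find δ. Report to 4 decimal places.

δ ≈ 0.6231

The payoff in 2 months is discounted by δ^2, so u(502) = δ^2·u(1293) and δ^2 = u(502)/u(1293).
With u(x) = x: δ^2 = 502/1293 = 0.38824.
So δ = 0.38824^(1/2) ≈ 0.6231.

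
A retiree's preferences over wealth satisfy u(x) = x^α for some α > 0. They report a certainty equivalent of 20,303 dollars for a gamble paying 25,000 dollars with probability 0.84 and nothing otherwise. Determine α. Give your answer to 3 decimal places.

α ≈ 0.838

The lottery's expected utility is 0.84·u(25000) + 0.16·u(0) = 0.84·25000^α (since u(0) = 0 for α > 0).
Indifference: 20303^α = 0.84·25000^α, so (20303/25000)^α = 0.84.
α = ln(0.84) / ln(20303/25000) = -0.174353/-0.208107 ≈ 0.838.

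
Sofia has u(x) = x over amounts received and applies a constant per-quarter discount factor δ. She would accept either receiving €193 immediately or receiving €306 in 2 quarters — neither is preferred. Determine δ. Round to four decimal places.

δ ≈ 0.7942

Equating discounted utilities: u(193) = δ^2·u(306) ⇒ δ^2 = u(193)/u(306).
With u(x) = x: δ^2 = 193/306 = 0.63072.
So δ = 0.63072^(1/2) ≈ 0.7942.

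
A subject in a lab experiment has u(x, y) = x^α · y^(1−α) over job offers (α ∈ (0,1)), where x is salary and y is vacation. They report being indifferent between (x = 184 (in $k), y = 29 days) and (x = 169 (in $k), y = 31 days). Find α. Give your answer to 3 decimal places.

α ≈ 0.440

Set the two utilities equal: 184^α·29^(1−α) = 169^α·31^(1−α).
(184/169)^α = (31/29)^(1−α); take logs: α·ln(184/169) = (1−α)·ln(31/29), i.e. α·0.085037 = (1−α)·0.066691.
Thus α·(0.151728) = 0.066691, so α = 0.066691/0.151728 ≈ 0.440.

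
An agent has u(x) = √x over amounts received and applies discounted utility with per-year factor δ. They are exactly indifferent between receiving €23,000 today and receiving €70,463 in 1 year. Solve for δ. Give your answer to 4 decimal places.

δ ≈ 0.5713

Indifference means u(23000) = δ · u(70463), so δ = u(23000)/u(70463).
With u(x) = √x: δ = √23000/√70463 = √(23000/70463) = 0.57133.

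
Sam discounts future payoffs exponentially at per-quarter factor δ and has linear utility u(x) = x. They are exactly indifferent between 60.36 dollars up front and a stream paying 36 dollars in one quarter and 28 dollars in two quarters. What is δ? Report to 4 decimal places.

δ ≈ 0.9599

The stream is worth 36δ + 28δ² today, so 36δ + 28δ² = 60.36.
Rearranged: 28δ² + 36δ − 60.36 = 0.
By the quadratic formula (taking the positive root), δ = (−36 + √8056.32) / 56 ≈ 0.9599.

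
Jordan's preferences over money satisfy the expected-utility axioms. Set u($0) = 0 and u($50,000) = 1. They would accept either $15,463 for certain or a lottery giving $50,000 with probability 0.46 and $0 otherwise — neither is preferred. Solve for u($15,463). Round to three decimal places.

The indifference gives u($15,463) = 0.46·u($50,000) + 0.54·u($0) = 0.46·1 + 0.54·0 = 0.46.

0.460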